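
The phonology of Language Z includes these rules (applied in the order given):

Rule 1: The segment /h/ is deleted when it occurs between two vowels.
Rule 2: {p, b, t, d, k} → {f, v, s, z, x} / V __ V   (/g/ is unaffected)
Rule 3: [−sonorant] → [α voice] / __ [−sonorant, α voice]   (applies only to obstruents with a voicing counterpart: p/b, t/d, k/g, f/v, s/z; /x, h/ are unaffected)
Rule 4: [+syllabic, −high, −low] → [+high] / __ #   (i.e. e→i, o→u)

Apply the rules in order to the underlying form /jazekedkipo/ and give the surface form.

Rule 1 (intervocalic h-deletion): no segment meets the environment; /jazekedkipo/ is unchanged.
Rule 2 (intervocalic spirantization): /k/ is a stop between vowels /e/ and /e/, so it spirantizes to the fricative [x]. /p/ is a stop between vowels /i/ and /o/, so it spirantizes to the fricative [f]. /jazekedkipo/ → jazexedkifo.
Rule 3 (regressive voicing assimilation): /d/ precedes the voiceless obstruent /k/, so it devoices to [t] by assimilation. /jazexedkifo/ → jazexetkifo.
Rule 4 (final vowel raising): /o/ is a mid vowel in word-final position, so it raises to [u]. /jazexetkifo/ → jazexetkifu.

jazexetkifu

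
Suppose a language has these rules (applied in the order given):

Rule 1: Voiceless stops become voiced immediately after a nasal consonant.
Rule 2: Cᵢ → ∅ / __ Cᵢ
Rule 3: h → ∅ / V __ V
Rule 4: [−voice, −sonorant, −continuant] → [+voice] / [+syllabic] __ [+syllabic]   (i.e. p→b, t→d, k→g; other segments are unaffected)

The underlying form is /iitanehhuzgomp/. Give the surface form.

Rule 1 (post-nasal voicing): /p/ is a voiceless stop immediately after the nasal /m/, so it voices to [b]. /iitanehhuzgomp/ → iitanehhuzgomb.
Rule 2 (degemination): /hh/ is a geminate; the first /h/ deletes. /iitanehhuzgomb/ → iitanehuzgomb.
Rule 3 (intervocalic h-deletion): /h/ occurs between vowels /e/ and /u/, so it deletes. /iitanehuzgomb/ → iitaneuzgomb.
Rule 4 (intervocalic voicing): /t/ is a voiceless stop between vowels /i/ and /a/, so it voices to [d]. /iitaneuzgomb/ → iidaneuzgomb.

iidaneuzgomb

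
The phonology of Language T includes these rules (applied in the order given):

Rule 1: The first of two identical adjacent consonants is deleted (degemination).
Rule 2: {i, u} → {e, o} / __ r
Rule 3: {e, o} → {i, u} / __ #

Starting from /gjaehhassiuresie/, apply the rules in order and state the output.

Rule 1 (degemination): /hh/ is a geminate; the first /h/ deletes. /ss/ is a geminate; the first /s/ deletes. /gjaehhassiuresie/ → gjaehasiuresie.
Rule 2 (pre-rhotic lowering): /u/ is a high vowel immediately before /r/, so it lowers to [o]. /gjaehasiuresie/ → gjaehasioresie.
Rule 3 (final vowel raising): /e/ is a mid vowel in word-final position, so it raises to [i]. /gjaehasioresie/ → gjaehasioresii.

gjaehasioresii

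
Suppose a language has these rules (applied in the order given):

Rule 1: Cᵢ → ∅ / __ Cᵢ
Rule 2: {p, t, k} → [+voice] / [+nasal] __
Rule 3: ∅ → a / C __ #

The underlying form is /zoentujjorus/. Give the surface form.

zoendujorusa

Rule 1 (degemination): /jj/ is a geminate; the first /j/ deletes. /zoentujjorus/ → zoentujorus.
Rule 2 (post-nasal voicing): /t/ is a voiceless stop immediately after the nasal /n/, so it voices to [d]. /zoentujorus/ → zoendujorus.
Rule 3 (final a-epenthesis): the form ends in the consonant /s/, so [a] is inserted word-finally. /zoendujorus/ → zoendujorusa.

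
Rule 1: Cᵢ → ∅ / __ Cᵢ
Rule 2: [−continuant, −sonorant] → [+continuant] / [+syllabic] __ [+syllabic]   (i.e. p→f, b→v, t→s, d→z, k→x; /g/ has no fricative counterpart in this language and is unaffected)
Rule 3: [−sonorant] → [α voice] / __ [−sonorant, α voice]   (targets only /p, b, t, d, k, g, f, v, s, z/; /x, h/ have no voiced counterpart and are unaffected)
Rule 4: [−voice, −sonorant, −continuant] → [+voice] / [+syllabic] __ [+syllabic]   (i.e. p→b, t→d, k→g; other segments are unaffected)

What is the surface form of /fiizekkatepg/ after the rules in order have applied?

fiizexasebg

Rule 1 (degemination): /kk/ is a geminate; the first /k/ deletes. /fiizekkatepg/ → fiizekatepg.
Rule 2 (intervocalic spirantization): /k/ is a stop between vowels /e/ and /a/, so it spirantizes to the fricative [x]. /t/ is a stop between vowels /a/ and /e/, so it spirantizes to the fricative [s]. /fiizekatepg/ → fiizexasepg.
Rule 3 (regressive voicing assimilation): /p/ precedes the voiced obstruent /g/, so it voices to [b] by assimilation. /fiizexasepg/ → fiizexasebg.
Rule 4 (intervocalic voicing): no segment meets the environment; /fiizexasebg/ is unchanged.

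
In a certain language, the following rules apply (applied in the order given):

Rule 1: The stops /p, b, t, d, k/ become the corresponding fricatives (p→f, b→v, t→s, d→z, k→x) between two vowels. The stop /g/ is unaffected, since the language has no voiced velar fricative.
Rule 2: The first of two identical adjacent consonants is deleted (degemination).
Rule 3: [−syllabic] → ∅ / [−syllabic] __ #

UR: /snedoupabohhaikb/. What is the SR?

Rule 1 (intervocalic spirantization): /d/ is a stop between vowels /e/ and /o/, so it spirantizes to the fricative [z]. /p/ is a stop between vowels /u/ and /a/, so it spirantizes to the fricative [f]. /b/ is a stop between vowels /a/ and /o/, so it spirantizes to the fricative [v]. /snedoupabohhaikb/ → snezoufavohhaikb.
Rule 2 (degemination): /hh/ is a geminate; the first /h/ deletes. /snezoufavohhaikb/ → snezoufavohaikb.
Rule 3 (final cluster simplification): /b/ is the second consonant of a word-final cluster /kb/, so it deletes. /snezoufavohaikb/ → snezoufavohaik.

snezoufavohaik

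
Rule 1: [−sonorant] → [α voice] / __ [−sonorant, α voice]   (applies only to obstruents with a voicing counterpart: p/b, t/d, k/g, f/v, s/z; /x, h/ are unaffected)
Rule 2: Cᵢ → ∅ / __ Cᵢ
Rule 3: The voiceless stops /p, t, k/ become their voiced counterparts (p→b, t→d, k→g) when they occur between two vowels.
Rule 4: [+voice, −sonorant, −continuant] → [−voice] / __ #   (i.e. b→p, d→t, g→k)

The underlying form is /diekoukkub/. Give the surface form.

diegougup

Rule 1 (regressive voicing assimilation): no segment meets the environment; /diekoukkub/ is unchanged.
Rule 2 (degemination): /kk/ is a geminate; the first /k/ deletes. /diekoukkub/ → diekoukub.
Rule 3 (intervocalic voicing): /k/ is a voiceless stop between vowels /e/ and /o/, so it voices to [g]. /k/ is a voiceless stop between vowels /u/ and /u/, so it voices to [g]. /diekoukub/ → diegougub.
Rule 4 (final devoicing): /b/ is a voiced stop in word-final position, so it devoices to [p]. /diegougub/ → diegougup.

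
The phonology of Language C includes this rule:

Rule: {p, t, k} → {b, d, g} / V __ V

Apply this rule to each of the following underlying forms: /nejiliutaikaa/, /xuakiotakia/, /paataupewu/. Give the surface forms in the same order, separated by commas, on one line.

/nejiliutaikaa/: /t/ is a voiceless stop between vowels /u/ and /a/, so it voices to [d]. /k/ is a voiceless stop between vowels /i/ and /a/, so it voices to [g]. → [nejiliudaigaa].
/xuakiotakia/: /k/ is a voiceless stop between vowels /a/ and /i/, so it voices to [g]. /t/ is a voiceless stop between vowels /o/ and /a/, so it voices to [d]. /k/ is a voiceless stop between vowels /a/ and /i/, so it voices to [g]. → [xuagiodagia].
/paataupewu/: /t/ is a voiceless stop between vowels /a/ and /a/, so it voices to [d]. /p/ is a voiceless stop between vowels /u/ and /e/, so it voices to [b]. → [paadaubewu].

nejiliudaigaa, xuagiodagia, paadaubewu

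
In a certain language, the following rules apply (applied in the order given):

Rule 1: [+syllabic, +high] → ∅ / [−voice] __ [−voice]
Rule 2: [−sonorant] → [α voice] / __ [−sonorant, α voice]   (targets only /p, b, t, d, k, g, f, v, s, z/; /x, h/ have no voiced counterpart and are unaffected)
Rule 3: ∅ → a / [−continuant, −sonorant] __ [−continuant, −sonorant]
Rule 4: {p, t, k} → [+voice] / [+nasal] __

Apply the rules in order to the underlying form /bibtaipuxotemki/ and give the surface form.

Rule 1 (high vowel syncope): /u/ is a high vowel flanked by voiceless consonants /p/ and /x/, so it deletes. /bibtaipuxotemki/ → bibtaipxotemki.
Rule 2 (regressive voicing assimilation): /b/ precedes the voiceless obstruent /t/, so it devoices to [p] by assimilation. /bibtaipxotemki/ → biptaipxotemki.
Rule 3 (stop-cluster a-epenthesis): /p/ and /t/ form a stop–stop cluster, so [a] is inserted between them. /biptaipxotemki/ → bipataipxotemki.
Rule 4 (post-nasal voicing): /k/ is a voiceless stop immediately after the nasal /m/, so it voices to [g]. /bipataipxotemki/ → bipataipxotemgi.

bipataipxotemgi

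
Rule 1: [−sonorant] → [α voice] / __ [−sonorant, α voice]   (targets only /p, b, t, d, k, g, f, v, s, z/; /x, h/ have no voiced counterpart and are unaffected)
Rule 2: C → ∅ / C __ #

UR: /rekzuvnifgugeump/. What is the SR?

Rule 1 (regressive voicing assimilation): /k/ precedes the voiced obstruent /z/, so it voices to [g] by assimilation. /f/ precedes the voiced obstruent /g/, so it voices to [v] by assimilation. /rekzuvnifgugeump/ → regzuvnivgugeump.
Rule 2 (final cluster simplification): /p/ is the second consonant of a word-final cluster /mp/, so it deletes. /regzuvnivgugeump/ → regzuvnivgugeum.

regzuvnivgugeum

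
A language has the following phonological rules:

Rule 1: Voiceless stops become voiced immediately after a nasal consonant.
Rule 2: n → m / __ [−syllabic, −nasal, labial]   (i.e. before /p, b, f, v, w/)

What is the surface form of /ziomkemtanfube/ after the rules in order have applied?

ziomgemdamfube

Rule 1 (post-nasal voicing): /k/ is a voiceless stop immediately after the nasal /m/, so it voices to [g]. /t/ is a voiceless stop immediately after the nasal /m/, so it voices to [d]. /ziomkemtanfube/ → ziomgemdanfube.
Rule 2 (nasal place assimilation): /n/ precedes the labial consonant /f/, so it assimilates in place to [m]. /ziomgemdanfube/ → ziomgemdamfube.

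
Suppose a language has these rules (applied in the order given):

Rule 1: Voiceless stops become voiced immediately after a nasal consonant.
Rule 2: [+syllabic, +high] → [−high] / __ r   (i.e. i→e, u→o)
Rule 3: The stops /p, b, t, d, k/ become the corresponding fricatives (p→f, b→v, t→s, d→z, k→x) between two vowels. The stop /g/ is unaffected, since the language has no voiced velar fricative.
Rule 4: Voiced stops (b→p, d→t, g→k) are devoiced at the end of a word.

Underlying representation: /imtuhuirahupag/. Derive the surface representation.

imduhuerahufak

Rule 1 (post-nasal voicing): /t/ is a voiceless stop immediately after the nasal /m/, so it voices to [d]. /imtuhuirahupag/ → imduhuirahupag.
Rule 2 (pre-rhotic lowering): /i/ is a high vowel immediately before /r/, so it lowers to [e]. /imduhuirahupag/ → imduhuerahupag.
Rule 3 (intervocalic spirantization): /p/ is a stop between vowels /u/ and /a/, so it spirantizes to the fricative [f]. /imduhuerahupag/ → imduhuerahufag.
Rule 4 (final devoicing): /g/ is a voiced stop in word-final position, so it devoices to [k]. /imduhuerahufag/ → imduhuerahufak.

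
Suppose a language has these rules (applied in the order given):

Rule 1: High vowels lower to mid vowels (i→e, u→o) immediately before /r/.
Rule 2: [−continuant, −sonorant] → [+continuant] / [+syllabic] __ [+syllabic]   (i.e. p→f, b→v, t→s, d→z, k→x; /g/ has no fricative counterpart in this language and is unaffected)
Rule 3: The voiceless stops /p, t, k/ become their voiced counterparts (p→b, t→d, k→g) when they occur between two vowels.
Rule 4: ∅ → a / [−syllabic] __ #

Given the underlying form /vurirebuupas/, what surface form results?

vorerevuufasa

Rule 1 (pre-rhotic lowering): /u/ is a high vowel immediately before /r/, so it lowers to [o]. /i/ is a high vowel immediately before /r/, so it lowers to [e]. /vurirebuupas/ → vorerebuupas.
Rule 2 (intervocalic spirantization): /b/ is a stop between vowels /e/ and /u/, so it spirantizes to the fricative [v]. /p/ is a stop between vowels /u/ and /a/, so it spirantizes to the fricative [f]. /vorerebuupas/ → vorerevuufas.
Rule 3 (intervocalic voicing): no segment meets the environment; /vorerevuufas/ is unchanged.
Rule 4 (final a-epenthesis): the form ends in the consonant /s/, so [a] is inserted word-finally. /vorerevuufas/ → vorerevuufasa.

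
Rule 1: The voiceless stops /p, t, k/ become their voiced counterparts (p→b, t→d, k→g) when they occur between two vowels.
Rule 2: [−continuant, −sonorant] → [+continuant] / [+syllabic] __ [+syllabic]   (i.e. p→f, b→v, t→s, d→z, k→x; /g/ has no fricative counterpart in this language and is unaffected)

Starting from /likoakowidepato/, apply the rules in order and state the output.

ligoagowizevazo

Rule 1 (intervocalic voicing): /k/ is a voiceless stop between vowels /i/ and /o/, so it voices to [g]. /k/ is a voiceless stop between vowels /a/ and /o/, so it voices to [g]. /p/ is a voiceless stop between vowels /e/ and /a/, so it voices to [b]. /t/ is a voiceless stop between vowels /a/ and /o/, so it voices to [d]. /likoakowidepato/ → ligoagowidebado.
Rule 2 (intervocalic spirantization): /d/ is a stop between vowels /i/ and /e/, so it spirantizes to the fricative [z]. /b/ is a stop between vowels /e/ and /a/, so it spirantizes to the fricative [v]. /d/ is a stop between vowels /a/ and /o/, so it spirantizes to the fricative [z]. /ligoagowidebado/ → ligoagowizevazo.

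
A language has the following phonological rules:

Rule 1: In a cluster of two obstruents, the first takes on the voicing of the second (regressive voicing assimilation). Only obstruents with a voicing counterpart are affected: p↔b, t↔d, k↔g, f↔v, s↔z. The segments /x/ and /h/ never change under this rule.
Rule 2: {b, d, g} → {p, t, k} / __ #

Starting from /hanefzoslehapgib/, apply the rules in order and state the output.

Rule 1 (regressive voicing assimilation): /f/ precedes the voiced obstruent /z/, so it voices to [v] by assimilation. /p/ precedes the voiced obstruent /g/, so it voices to [b] by assimilation. /hanefzoslehapgib/ → hanevzoslehabgib.
Rule 2 (final devoicing): /b/ is a voiced stop in word-final position, so it devoices to [p]. /hanevzoslehabgib/ → hanevzoslehabgip.

hanevzoslehabgip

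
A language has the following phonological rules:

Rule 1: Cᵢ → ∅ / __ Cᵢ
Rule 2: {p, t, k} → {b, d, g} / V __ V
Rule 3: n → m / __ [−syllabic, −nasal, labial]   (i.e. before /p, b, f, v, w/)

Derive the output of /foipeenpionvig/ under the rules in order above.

Rule 1 (degemination): no segment meets the environment; /foipeenpionvig/ is unchanged.
Rule 2 (intervocalic voicing): /p/ is a voiceless stop between vowels /i/ and /e/, so it voices to [b]. /foipeenpionvig/ → foibeenpionvig.
Rule 3 (nasal place assimilation): /n/ precedes the labial consonant /p/, so it assimilates in place to [m]. /n/ precedes the labial consonant /v/, so it assimilates in place to [m]. /foibeenpionvig/ → foibeempiomvig.

foibeempiomvig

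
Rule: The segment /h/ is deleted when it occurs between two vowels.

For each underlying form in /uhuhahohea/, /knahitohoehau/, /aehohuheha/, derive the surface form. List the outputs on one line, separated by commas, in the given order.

/uhuhahohea/: /h/ occurs between vowels /u/ and /u/, so it deletes. /h/ occurs between vowels /u/ and /a/, so it deletes. /h/ occurs between vowels /a/ and /o/, so it deletes. /h/ occurs between vowels /o/ and /e/, so it deletes. → [uuaoea].
/knahitohoehau/: /h/ occurs between vowels /a/ and /i/, so it deletes. /h/ occurs between vowels /o/ and /o/, so it deletes. /h/ occurs between vowels /e/ and /a/, so it deletes. → [knaitooeau].
/aehohuheha/: /h/ occurs between vowels /e/ and /o/, so it deletes. /h/ occurs between vowels /o/ and /u/, so it deletes. /h/ occurs between vowels /u/ and /e/, so it deletes. /h/ occurs between vowels /e/ and /a/, so it deletes. → [aeouea].

uuaoea, knaitooeau, aeouea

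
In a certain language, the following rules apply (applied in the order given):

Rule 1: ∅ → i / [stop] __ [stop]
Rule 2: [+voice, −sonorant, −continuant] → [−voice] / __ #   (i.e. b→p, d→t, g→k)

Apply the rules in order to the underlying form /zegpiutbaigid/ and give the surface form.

zegipiutibaigit

Rule 1 (stop-cluster i-epenthesis): /g/ and /p/ form a stop–stop cluster, so [i] is inserted between them. /t/ and /b/ form a stop–stop cluster, so [i] is inserted between them. /zegpiutbaigid/ → zegipiutibaigid.
Rule 2 (final devoicing): /d/ is a voiced stop in word-final position, so it devoices to [t]. /zegipiutibaigid/ → zegipiutibaigit.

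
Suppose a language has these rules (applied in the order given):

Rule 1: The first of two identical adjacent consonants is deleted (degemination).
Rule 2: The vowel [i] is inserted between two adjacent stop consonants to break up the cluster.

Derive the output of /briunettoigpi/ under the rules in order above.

Rule 1 (degemination): /tt/ is a geminate; the first /t/ deletes. /briunettoigpi/ → briunetoigpi.
Rule 2 (stop-cluster i-epenthesis): /g/ and /p/ form a stop–stop cluster, so [i] is inserted between them. /briunetoigpi/ → briunetoigipi.

briunetoigipi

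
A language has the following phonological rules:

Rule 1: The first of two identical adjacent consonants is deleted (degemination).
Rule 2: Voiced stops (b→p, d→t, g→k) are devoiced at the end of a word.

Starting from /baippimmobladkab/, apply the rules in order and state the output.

baipimobladkap

Rule 1 (degemination): /pp/ is a geminate; the first /p/ deletes. /mm/ is a geminate; the first /m/ deletes. /baippimmobladkab/ → baipimobladkab.
Rule 2 (final devoicing): /b/ is a voiced stop in word-final position, so it devoices to [p]. /baipimobladkab/ → baipimobladkap.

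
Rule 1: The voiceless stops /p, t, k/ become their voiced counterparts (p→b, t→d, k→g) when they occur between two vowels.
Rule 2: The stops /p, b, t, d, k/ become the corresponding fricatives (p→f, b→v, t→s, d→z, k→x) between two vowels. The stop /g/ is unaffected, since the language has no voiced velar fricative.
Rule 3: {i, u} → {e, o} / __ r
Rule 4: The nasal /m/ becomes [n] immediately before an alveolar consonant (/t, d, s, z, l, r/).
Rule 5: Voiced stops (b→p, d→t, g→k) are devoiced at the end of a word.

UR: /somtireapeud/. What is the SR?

sontereaveut

Rule 1 (intervocalic voicing): /p/ is a voiceless stop between vowels /a/ and /e/, so it voices to [b]. /somtireapeud/ → somtireabeud.
Rule 2 (intervocalic spirantization): /b/ is a stop between vowels /a/ and /e/, so it spirantizes to the fricative [v]. /somtireabeud/ → somtireaveud.
Rule 3 (pre-rhotic lowering): /i/ is a high vowel immediately before /r/, so it lowers to [e]. /somtireaveud/ → somtereaveud.
Rule 4 (nasal place assimilation): /m/ precedes the alveolar consonant /t/, so it assimilates in place to [n]. /somtereaveud/ → sontereaveud.
Rule 5 (final devoicing): /d/ is a voiced stop in word-final position, so it devoices to [t]. /sontereaveud/ → sontereaveut.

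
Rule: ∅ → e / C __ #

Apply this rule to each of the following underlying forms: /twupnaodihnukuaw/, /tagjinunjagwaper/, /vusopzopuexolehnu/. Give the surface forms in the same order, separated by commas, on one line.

/twupnaodihnukuaw/: the form ends in the consonant /w/, so [e] is inserted word-finally. → [twupnaodihnukuawe].
/tagjinunjagwaper/: the form ends in the consonant /r/, so [e] is inserted word-finally. → [tagjinunjagwapere].
/vusopzopuexolehnu/: the rule's environment is not met; surfaces unchanged as [vusopzopuexolehnu].

twupnaodihnukuawe, tagjinunjagwapere, vusopzopuexolehnu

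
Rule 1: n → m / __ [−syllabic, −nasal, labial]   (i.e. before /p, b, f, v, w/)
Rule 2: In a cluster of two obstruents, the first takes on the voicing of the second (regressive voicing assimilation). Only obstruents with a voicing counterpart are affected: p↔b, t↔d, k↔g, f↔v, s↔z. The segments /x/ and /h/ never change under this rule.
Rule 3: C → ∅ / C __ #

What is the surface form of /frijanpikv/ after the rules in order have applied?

Rule 1 (nasal place assimilation): /n/ precedes the labial consonant /p/, so it assimilates in place to [m]. /frijanpikv/ → frijampikv.
Rule 2 (regressive voicing assimilation): /k/ precedes the voiced obstruent /v/, so it voices to [g] by assimilation. /frijampikv/ → frijampigv.
Rule 3 (final cluster simplification): /v/ is the second consonant of a word-final cluster /gv/, so it deletes. /frijampigv/ → frijampig.

frijampig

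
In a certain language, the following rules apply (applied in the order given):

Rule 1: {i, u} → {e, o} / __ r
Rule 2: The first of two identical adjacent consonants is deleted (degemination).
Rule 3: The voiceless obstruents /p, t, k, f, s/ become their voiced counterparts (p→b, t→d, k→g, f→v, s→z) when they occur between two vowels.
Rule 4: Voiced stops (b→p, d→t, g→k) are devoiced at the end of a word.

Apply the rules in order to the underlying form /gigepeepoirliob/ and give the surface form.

gigebeeboerliop

Rule 1 (pre-rhotic lowering): /i/ is a high vowel immediately before /r/, so it lowers to [e]. /gigepeepoirliob/ → gigepeepoerliob.
Rule 2 (degemination): no segment meets the environment; /gigepeepoerliob/ is unchanged.
Rule 3 (intervocalic voicing): /p/ is a voiceless obstruent between vowels /e/ and /e/, so it voices to [b]. /p/ is a voiceless obstruent between vowels /e/ and /o/, so it voices to [b]. /gigepeepoerliob/ → gigebeeboerliob.
Rule 4 (final devoicing): /b/ is a voiced stop in word-final position, so it devoices to [p]. /gigebeeboerliob/ → gigebeeboerliop.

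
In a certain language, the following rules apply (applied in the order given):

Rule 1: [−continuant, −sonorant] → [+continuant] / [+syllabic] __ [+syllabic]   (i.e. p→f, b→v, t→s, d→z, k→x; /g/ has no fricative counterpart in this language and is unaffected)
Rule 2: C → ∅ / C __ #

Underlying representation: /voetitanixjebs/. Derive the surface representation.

Rule 1 (intervocalic spirantization): /t/ is a stop between vowels /e/ and /i/, so it spirantizes to the fricative [s]. /t/ is a stop between vowels /i/ and /a/, so it spirantizes to the fricative [s]. /voetitanixjebs/ → voesisanixjebs.
Rule 2 (final cluster simplification): /s/ is the second consonant of a word-final cluster /bs/, so it deletes. /voesisanixjebs/ → voesisanixjeb.

voesisanixjeb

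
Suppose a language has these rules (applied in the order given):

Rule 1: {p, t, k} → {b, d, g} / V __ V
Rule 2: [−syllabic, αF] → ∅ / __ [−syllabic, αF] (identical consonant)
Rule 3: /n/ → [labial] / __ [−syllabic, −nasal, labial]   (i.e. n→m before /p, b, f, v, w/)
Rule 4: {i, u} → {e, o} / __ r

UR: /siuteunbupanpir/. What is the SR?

siudeumbubamper

Rule 1 (intervocalic voicing): /t/ is a voiceless stop between vowels /u/ and /e/, so it voices to [d]. /p/ is a voiceless stop between vowels /u/ and /a/, so it voices to [b]. /siuteunbupanpir/ → siudeunbubanpir.
Rule 2 (degemination): no segment meets the environment; /siudeunbubanpir/ is unchanged.
Rule 3 (nasal place assimilation): /n/ precedes the labial consonant /b/, so it assimilates in place to [m]. /n/ precedes the labial consonant /p/, so it assimilates in place to [m]. /siudeunbubanpir/ → siudeumbubampir.
Rule 4 (pre-rhotic lowering): /i/ is a high vowel immediately before /r/, so it lowers to [e]. /siudeumbubampir/ → siudeumbubamper.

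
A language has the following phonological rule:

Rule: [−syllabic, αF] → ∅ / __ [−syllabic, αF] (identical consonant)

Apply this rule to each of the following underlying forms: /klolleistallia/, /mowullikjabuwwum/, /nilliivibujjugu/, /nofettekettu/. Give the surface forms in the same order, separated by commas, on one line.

kloleistalia, mowulikjabuwum, niliivibujugu, nofeteketu

/klolleistallia/: /ll/ is a geminate; the first /l/ deletes. /ll/ is a geminate; the first /l/ deletes. → [kloleistalia].
/mowullikjabuwwum/: /ll/ is a geminate; the first /l/ deletes. /ww/ is a geminate; the first /w/ deletes. → [mowulikjabuwum].
/nilliivibujjugu/: /ll/ is a geminate; the first /l/ deletes. /jj/ is a geminate; the first /j/ deletes. → [niliivibujugu].
/nofettekettu/: /tt/ is a geminate; the first /t/ deletes. /tt/ is a geminate; the first /t/ deletes. → [nofeteketu].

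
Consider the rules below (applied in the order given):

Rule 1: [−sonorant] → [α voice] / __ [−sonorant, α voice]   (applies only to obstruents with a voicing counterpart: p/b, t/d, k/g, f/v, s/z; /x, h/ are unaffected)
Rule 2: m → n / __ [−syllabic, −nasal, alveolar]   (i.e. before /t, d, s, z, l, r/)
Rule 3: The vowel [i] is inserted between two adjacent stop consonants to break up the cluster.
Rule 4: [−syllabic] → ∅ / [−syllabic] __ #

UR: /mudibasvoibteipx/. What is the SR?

Rule 1 (regressive voicing assimilation): /s/ precedes the voiced obstruent /v/, so it voices to [z] by assimilation. /b/ precedes the voiceless obstruent /t/, so it devoices to [p] by assimilation. /mudibasvoibteipx/ → mudibazvoipteipx.
Rule 2 (nasal place assimilation): no segment meets the environment; /mudibazvoipteipx/ is unchanged.
Rule 3 (stop-cluster i-epenthesis): /p/ and /t/ form a stop–stop cluster, so [i] is inserted between them. /mudibazvoipteipx/ → mudibazvoipiteipx.
Rule 4 (final cluster simplification): /x/ is the second consonant of a word-final cluster /px/, so it deletes. /mudibazvoipiteipx/ → mudibazvoipiteip.

mudibazvoipiteip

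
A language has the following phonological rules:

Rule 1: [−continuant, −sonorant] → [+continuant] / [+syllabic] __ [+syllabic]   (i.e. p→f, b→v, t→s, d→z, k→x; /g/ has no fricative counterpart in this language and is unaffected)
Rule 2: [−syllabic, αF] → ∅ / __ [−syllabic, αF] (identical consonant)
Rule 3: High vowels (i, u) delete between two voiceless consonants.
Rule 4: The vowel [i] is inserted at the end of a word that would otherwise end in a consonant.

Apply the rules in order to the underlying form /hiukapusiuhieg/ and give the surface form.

hiuxafsiuhiegi

Rule 1 (intervocalic spirantization): /k/ is a stop between vowels /u/ and /a/, so it spirantizes to the fricative [x]. /p/ is a stop between vowels /a/ and /u/, so it spirantizes to the fricative [f]. /hiukapusiuhieg/ → hiuxafusiuhieg.
Rule 2 (degemination): no segment meets the environment; /hiuxafusiuhieg/ is unchanged.
Rule 3 (high vowel syncope): /u/ is a high vowel flanked by voiceless consonants /f/ and /s/, so it deletes. /hiuxafusiuhieg/ → hiuxafsiuhieg.
Rule 4 (final i-epenthesis): the form ends in the consonant /g/, so [i] is inserted word-finally. /hiuxafsiuhieg/ → hiuxafsiuhiegi.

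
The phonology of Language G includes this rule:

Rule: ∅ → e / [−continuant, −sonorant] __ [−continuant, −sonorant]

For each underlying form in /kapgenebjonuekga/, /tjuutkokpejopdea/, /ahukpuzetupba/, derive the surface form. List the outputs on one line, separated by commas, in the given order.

kapegenebjonuekega, tjuutekokepejopedea, ahukepuzetupeba

/kapgenebjonuekga/: /p/ and /g/ form a stop–stop cluster, so [e] is inserted between them. /k/ and /g/ form a stop–stop cluster, so [e] is inserted between them. → [kapegenebjonuekega].
/tjuutkokpejopdea/: /t/ and /k/ form a stop–stop cluster, so [e] is inserted between them. /k/ and /p/ form a stop–stop cluster, so [e] is inserted between them. /p/ and /d/ form a stop–stop cluster, so [e] is inserted between them. → [tjuutekokepejopedea].
/ahukpuzetupba/: /k/ and /p/ form a stop–stop cluster, so [e] is inserted between them. /p/ and /b/ form a stop–stop cluster, so [e] is inserted between them. → [ahukepuzetupeba].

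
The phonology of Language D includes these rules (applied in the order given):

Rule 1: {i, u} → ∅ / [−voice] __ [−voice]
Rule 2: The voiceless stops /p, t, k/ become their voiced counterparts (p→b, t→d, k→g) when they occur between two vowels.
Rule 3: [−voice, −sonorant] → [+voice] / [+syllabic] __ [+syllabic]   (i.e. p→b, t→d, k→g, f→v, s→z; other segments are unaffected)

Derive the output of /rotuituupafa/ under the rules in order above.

roduiduubava

Rule 1 (high vowel syncope): no segment meets the environment; /rotuituupafa/ is unchanged.
Rule 2 (intervocalic voicing): /t/ is a voiceless stop between vowels /o/ and /u/, so it voices to [d]. /t/ is a voiceless stop between vowels /i/ and /u/, so it voices to [d]. /p/ is a voiceless stop between vowels /u/ and /a/, so it voices to [b]. /rotuituupafa/ → roduiduubafa.
Rule 3 (intervocalic voicing): /f/ is a voiceless obstruent between vowels /a/ and /a/, so it voices to [v]. /roduiduubafa/ → roduiduubava.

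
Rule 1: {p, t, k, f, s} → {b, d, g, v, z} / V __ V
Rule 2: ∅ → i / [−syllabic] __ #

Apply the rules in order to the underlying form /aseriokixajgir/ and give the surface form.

azeriogixajgiri

Rule 1 (intervocalic voicing): /s/ is a voiceless obstruent between vowels /a/ and /e/, so it voices to [z]. /k/ is a voiceless obstruent between vowels /o/ and /i/, so it voices to [g]. /aseriokixajgir/ → azeriogixajgir.
Rule 2 (final i-epenthesis): the form ends in the consonant /r/, so [i] is inserted word-finally. /azeriogixajgir/ → azeriogixajgiri.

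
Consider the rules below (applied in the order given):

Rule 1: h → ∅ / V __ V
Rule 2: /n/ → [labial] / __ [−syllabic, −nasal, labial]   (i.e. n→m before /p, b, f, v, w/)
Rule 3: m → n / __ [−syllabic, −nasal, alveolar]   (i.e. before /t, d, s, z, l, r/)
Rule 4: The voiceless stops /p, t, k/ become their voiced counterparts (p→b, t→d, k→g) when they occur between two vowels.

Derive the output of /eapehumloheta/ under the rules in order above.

eabeunloeda

Rule 1 (intervocalic h-deletion): /h/ occurs between vowels /e/ and /u/, so it deletes. /h/ occurs between vowels /o/ and /e/, so it deletes. /eapehumloheta/ → eapeumloeta.
Rule 2 (nasal place assimilation): no segment meets the environment; /eapeumloeta/ is unchanged.
Rule 3 (nasal place assimilation): /m/ precedes the alveolar consonant /l/, so it assimilates in place to [n]. /eapeumloeta/ → eapeunloeta.
Rule 4 (intervocalic voicing): /p/ is a voiceless stop between vowels /a/ and /e/, so it voices to [b]. /t/ is a voiceless stop between vowels /e/ and /a/, so it voices to [d]. /eapeunloeta/ → eabeunloeda.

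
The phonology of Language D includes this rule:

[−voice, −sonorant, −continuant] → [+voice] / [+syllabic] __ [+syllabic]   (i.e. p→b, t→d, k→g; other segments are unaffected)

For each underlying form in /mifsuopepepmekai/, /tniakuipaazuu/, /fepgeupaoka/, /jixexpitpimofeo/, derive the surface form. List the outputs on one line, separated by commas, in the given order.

/mifsuopepepmekai/: /p/ is a voiceless stop between vowels /o/ and /e/, so it voices to [b]. /p/ is a voiceless stop between vowels /e/ and /e/, so it voices to [b]. /k/ is a voiceless stop between vowels /e/ and /a/, so it voices to [g]. → [mifsuobebepmegai].
/tniakuipaazuu/: /k/ is a voiceless stop between vowels /a/ and /u/, so it voices to [g]. /p/ is a voiceless stop between vowels /i/ and /a/, so it voices to [b]. → [tniaguibaazuu].
/fepgeupaoka/: /p/ is a voiceless stop between vowels /u/ and /a/, so it voices to [b]. /k/ is a voiceless stop between vowels /o/ and /a/, so it voices to [g]. → [fepgeubaoga].
/jixexpitpimofeo/: the rule's environment is not met; surfaces unchanged as [jixexpitpimofeo].

mifsuobebepmegai, tniaguibaazuu, fepgeubaoga, jixexpitpimofeo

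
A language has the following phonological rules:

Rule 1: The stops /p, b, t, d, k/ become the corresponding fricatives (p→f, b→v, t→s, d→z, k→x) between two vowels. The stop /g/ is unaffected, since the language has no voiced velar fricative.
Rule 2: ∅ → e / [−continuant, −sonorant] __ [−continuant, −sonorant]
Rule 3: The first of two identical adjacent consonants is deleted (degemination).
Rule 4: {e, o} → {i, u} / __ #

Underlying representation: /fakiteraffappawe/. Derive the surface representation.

Rule 1 (intervocalic spirantization): /k/ is a stop between vowels /a/ and /i/, so it spirantizes to the fricative [x]. /t/ is a stop between vowels /i/ and /e/, so it spirantizes to the fricative [s]. /fakiteraffappawe/ → faxiseraffappawe.
Rule 2 (stop-cluster e-epenthesis): /p/ and /p/ form a stop–stop cluster, so [e] is inserted between them. /faxiseraffappawe/ → faxiseraffapepawe.
Rule 3 (degemination): /ff/ is a geminate; the first /f/ deletes. /faxiseraffapepawe/ → faxiserafapepawe.
Rule 4 (final vowel raising): /e/ is a mid vowel in word-final position, so it raises to [i]. /faxiserafapepawe/ → faxiserafapepawi.

faxiserafapepawi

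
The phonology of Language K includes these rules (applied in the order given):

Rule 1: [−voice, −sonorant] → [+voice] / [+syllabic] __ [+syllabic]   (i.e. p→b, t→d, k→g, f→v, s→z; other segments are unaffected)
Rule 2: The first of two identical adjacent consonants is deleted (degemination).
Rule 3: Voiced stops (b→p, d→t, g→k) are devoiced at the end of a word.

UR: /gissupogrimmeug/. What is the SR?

gisubogrimeuk

Rule 1 (intervocalic voicing): /p/ is a voiceless obstruent between vowels /u/ and /o/, so it voices to [b]. /gissupogrimmeug/ → gissubogrimmeug.
Rule 2 (degemination): /ss/ is a geminate; the first /s/ deletes. /mm/ is a geminate; the first /m/ deletes. /gissubogrimmeug/ → gisubogrimeug.
Rule 3 (final devoicing): /g/ is a voiced stop in word-final position, so it devoices to [k]. /gisubogrimeug/ → gisubogrimeuk.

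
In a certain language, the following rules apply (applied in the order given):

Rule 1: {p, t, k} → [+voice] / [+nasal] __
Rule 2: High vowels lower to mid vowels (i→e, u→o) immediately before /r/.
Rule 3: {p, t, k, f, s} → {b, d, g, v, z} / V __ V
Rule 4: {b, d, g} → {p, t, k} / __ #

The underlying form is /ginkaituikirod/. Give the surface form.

Rule 1 (post-nasal voicing): /k/ is a voiceless stop immediately after the nasal /n/, so it voices to [g]. /ginkaituikirod/ → gingaituikirod.
Rule 2 (pre-rhotic lowering): /i/ is a high vowel immediately before /r/, so it lowers to [e]. /gingaituikirod/ → gingaituikerod.
Rule 3 (intervocalic voicing): /t/ is a voiceless obstruent between vowels /i/ and /u/, so it voices to [d]. /k/ is a voiceless obstruent between vowels /i/ and /e/, so it voices to [g]. /gingaituikerod/ → gingaiduigerod.
Rule 4 (final devoicing): /d/ is a voiced stop in word-final position, so it devoices to [t]. /gingaiduigerod/ → gingaiduigerot.

gingaiduigerot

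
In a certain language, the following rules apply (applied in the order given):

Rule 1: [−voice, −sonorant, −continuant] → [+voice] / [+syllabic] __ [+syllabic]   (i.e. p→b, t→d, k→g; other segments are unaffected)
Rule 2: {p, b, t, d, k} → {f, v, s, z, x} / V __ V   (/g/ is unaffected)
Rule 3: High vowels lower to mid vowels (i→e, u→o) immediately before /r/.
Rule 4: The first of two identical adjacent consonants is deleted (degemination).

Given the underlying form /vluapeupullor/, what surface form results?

vluaveuvulor

Rule 1 (intervocalic voicing): /p/ is a voiceless stop between vowels /a/ and /e/, so it voices to [b]. /p/ is a voiceless stop between vowels /u/ and /u/, so it voices to [b]. /vluapeupullor/ → vluabeubullor.
Rule 2 (intervocalic spirantization): /b/ is a stop between vowels /a/ and /e/, so it spirantizes to the fricative [v]. /b/ is a stop between vowels /u/ and /u/, so it spirantizes to the fricative [v]. /vluabeubullor/ → vluaveuvullor.
Rule 3 (pre-rhotic lowering): no segment meets the environment; /vluaveuvullor/ is unchanged.
Rule 4 (degemination): /ll/ is a geminate; the first /l/ deletes. /vluaveuvullor/ → vluaveuvulor.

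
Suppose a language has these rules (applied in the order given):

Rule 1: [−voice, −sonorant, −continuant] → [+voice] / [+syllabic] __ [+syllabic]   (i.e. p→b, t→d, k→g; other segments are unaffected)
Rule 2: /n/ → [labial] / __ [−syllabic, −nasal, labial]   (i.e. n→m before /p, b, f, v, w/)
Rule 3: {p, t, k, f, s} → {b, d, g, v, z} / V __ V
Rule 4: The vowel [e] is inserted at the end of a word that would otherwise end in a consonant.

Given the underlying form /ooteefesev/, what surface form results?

Rule 1 (intervocalic voicing): /t/ is a voiceless stop between vowels /o/ and /e/, so it voices to [d]. /ooteefesev/ → oodeefesev.
Rule 2 (nasal place assimilation): no segment meets the environment; /oodeefesev/ is unchanged.
Rule 3 (intervocalic voicing): /f/ is a voiceless obstruent between vowels /e/ and /e/, so it voices to [v]. /s/ is a voiceless obstruent between vowels /e/ and /e/, so it voices to [z]. /oodeefesev/ → oodeevezev.
Rule 4 (final e-epenthesis): the form ends in the consonant /v/, so [e] is inserted word-finally. /oodeevezev/ → oodeevezeve.

oodeevezeve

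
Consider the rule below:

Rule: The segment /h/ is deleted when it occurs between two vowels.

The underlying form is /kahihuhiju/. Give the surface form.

/h/ occurs between vowels /a/ and /i/, so it deletes.
/h/ occurs between vowels /i/ and /u/, so it deletes.
/h/ occurs between vowels /u/ and /i/, so it deletes.
Surface form: [kaiuiju].

kaiuiju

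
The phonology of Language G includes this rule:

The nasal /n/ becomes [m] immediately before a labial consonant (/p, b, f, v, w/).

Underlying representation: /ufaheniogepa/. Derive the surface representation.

No segment of /ufaheniogepa/ meets the structural description of the rule, so the form surfaces unchanged.

ufaheniogepa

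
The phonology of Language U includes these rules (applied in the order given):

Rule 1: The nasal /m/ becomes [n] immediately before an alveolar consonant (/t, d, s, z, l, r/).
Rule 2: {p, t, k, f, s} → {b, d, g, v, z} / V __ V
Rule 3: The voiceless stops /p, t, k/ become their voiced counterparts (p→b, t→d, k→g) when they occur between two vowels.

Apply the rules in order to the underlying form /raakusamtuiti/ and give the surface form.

raaguzantuidi

Rule 1 (nasal place assimilation): /m/ precedes the alveolar consonant /t/, so it assimilates in place to [n]. /raakusamtuiti/ → raakusantuiti.
Rule 2 (intervocalic voicing): /k/ is a voiceless obstruent between vowels /a/ and /u/, so it voices to [g]. /s/ is a voiceless obstruent between vowels /u/ and /a/, so it voices to [z]. /t/ is a voiceless obstruent between vowels /i/ and /i/, so it voices to [d]. /raakusantuiti/ → raaguzantuidi.
Rule 3 (intervocalic voicing): no segment meets the environment; /raaguzantuidi/ is unchanged.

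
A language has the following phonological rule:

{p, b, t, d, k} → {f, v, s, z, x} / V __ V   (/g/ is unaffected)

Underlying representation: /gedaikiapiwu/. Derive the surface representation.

gezaixiafiwu

/d/ is a stop between vowels /e/ and /a/, so it spirantizes to the fricative [z].
/k/ is a stop between vowels /i/ and /i/, so it spirantizes to the fricative [x].
/p/ is a stop between vowels /a/ and /i/, so it spirantizes to the fricative [f].
Surface form: [gezaixiafiwu].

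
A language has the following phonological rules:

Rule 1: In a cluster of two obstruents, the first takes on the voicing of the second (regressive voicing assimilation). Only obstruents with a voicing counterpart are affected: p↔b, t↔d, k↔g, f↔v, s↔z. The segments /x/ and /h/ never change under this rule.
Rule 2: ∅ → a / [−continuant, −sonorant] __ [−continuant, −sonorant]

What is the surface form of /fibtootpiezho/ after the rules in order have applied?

fipatootapiesho

Rule 1 (regressive voicing assimilation): /b/ precedes the voiceless obstruent /t/, so it devoices to [p] by assimilation. /z/ precedes the voiceless obstruent /h/, so it devoices to [s] by assimilation. /fibtootpiezho/ → fiptootpiesho.
Rule 2 (stop-cluster a-epenthesis): /p/ and /t/ form a stop–stop cluster, so [a] is inserted between them. /t/ and /p/ form a stop–stop cluster, so [a] is inserted between them. /fiptootpiesho/ → fipatootapiesho.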